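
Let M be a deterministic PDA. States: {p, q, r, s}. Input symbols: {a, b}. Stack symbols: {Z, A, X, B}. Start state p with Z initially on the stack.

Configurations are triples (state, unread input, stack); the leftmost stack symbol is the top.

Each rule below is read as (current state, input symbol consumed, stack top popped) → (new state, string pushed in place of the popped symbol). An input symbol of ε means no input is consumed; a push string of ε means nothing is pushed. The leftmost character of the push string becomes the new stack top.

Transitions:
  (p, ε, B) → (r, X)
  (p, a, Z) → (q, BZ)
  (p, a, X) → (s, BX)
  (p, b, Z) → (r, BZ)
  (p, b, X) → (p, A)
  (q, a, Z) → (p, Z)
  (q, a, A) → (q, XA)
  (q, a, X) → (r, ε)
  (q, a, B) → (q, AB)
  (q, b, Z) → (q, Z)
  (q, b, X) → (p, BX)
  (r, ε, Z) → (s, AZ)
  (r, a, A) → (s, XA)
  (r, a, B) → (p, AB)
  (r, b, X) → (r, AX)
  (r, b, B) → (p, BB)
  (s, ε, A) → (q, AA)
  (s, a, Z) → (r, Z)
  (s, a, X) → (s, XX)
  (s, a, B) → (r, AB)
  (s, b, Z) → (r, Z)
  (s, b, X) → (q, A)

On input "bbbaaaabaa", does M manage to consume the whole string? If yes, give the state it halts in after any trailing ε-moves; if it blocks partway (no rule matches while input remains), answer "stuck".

r

(p, bbbaaaabaa, Z)
  read b, top Z: go to r, push BZ → (r, bbaaaabaa, BZ)
  read b, top B: go to p, push BB → (p, baaaabaa, BBZ)
  ε-move, top B: go to r, push X → (r, baaaabaa, XBZ)
  read b, top X: go to r, push AX → (r, aaaabaa, AXBZ)
  read a, top A: go to s, push XA → (s, aaabaa, XAXBZ)
  read a, top X: go to s, push XX → (s, aabaa, XXAXBZ)
  read a, top X: go to s, push XX → (s, abaa, XXXAXBZ)
  read a, top X: go to s, push XX → (s, baa, XXXXAXBZ)
  read b, top X: go to q, push A → (q, aa, AXXXAXBZ)
  read a, top A: go to q, push XA → (q, a, XAXXXAXBZ)
  read a, top X: go to r, push ε → (r, ε, AXXXAXBZ)
All input consumed; M is in state r.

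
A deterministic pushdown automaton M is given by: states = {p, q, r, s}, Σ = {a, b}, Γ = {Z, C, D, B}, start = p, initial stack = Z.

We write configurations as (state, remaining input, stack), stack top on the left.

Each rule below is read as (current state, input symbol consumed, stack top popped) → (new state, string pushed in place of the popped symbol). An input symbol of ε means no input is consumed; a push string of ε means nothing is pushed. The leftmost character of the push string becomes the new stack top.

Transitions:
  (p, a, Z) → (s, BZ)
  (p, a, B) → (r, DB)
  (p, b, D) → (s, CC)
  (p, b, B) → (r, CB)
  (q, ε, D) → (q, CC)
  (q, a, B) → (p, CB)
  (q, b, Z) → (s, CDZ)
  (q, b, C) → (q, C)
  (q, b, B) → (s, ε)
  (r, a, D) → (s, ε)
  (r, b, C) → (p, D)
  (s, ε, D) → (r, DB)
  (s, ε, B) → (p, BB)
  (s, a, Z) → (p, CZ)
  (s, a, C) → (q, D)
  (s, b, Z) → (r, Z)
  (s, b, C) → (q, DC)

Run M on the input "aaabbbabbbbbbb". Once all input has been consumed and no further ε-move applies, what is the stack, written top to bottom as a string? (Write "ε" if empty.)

(p, aaabbbabbbbbbb, Z)
  read a, top Z: go to s, push BZ → (s, aabbbabbbbbbb, BZ)
  ε-move, top B: go to p, push BB → (p, aabbbabbbbbbb, BBZ)
  read a, top B: go to r, push DB → (r, abbbabbbbbbb, DBBZ)
  read a, top D: go to s, push ε → (s, bbbabbbbbbb, BBZ)
  ε-move, top B: go to p, push BB → (p, bbbabbbbbbb, BBBZ)
  read b, top B: go to r, push CB → (r, bbabbbbbbb, CBBBZ)
  read b, top C: go to p, push D → (p, babbbbbbb, DBBBZ)
  read b, top D: go to s, push CC → (s, abbbbbbb, CCBBBZ)
  read a, top C: go to q, push D → (q, bbbbbbb, DCBBBZ)
  ε-move, top D: go to q, push CC → (q, bbbbbbb, CCCBBBZ)
  read b, top C: go to q, push C → (q, bbbbbb, CCCBBBZ)
  read b, top C: go to q, push C → (q, bbbbb, CCCBBBZ)
  read b, top C: go to q, push C → (q, bbbb, CCCBBBZ)
  read b, top C: go to q, push C → (q, bbb, CCCBBBZ)
  read b, top C: go to q, push C → (q, bb, CCCBBBZ)
  read b, top C: go to q, push C → (q, b, CCCBBBZ)
  read b, top C: go to q, push C → (q, ε, CCCBBBZ)
All input consumed in state q with stack CCCBBBZ.

CCCBBBZ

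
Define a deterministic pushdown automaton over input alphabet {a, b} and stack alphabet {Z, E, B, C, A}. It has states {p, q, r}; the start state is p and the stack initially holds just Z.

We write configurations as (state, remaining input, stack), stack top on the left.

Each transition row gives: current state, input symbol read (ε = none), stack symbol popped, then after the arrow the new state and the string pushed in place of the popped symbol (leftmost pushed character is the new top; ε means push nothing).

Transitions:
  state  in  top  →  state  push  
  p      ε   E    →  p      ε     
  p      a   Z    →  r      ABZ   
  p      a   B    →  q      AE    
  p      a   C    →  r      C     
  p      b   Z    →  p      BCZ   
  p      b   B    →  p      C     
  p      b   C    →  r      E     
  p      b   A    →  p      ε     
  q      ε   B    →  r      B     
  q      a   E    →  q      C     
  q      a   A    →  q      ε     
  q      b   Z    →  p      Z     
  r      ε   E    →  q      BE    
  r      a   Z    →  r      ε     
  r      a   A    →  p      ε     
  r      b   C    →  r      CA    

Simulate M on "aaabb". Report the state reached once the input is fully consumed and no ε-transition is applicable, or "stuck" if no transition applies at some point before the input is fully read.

(p, aaabb, Z)
  read a, top Z: go to r, push ABZ → (r, aabb, ABZ)
  read a, top A: go to p, push ε → (p, abb, BZ)
  read a, top B: go to q, push AE → (q, bb, AEZ)
No transition for (q, b, top A); M blocks with input bb remaining.

stuck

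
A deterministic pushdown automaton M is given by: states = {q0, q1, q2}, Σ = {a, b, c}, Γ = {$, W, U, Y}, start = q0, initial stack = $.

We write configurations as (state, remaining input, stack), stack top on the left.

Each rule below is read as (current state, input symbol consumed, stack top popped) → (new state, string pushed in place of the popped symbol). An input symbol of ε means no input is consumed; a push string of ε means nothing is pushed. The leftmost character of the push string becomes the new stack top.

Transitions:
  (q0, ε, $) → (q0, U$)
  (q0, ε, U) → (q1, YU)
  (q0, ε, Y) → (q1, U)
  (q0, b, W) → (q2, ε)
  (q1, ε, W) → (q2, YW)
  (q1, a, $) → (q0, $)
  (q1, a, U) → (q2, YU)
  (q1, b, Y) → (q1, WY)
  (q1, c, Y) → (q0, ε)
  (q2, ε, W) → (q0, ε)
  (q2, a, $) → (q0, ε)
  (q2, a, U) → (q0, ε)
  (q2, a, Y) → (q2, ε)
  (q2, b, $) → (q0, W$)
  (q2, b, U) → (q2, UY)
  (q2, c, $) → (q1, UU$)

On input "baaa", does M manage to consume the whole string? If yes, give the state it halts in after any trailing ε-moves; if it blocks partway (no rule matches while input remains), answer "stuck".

(q0, baaa, $) ⊢ (q0, baaa, U$) ⊢ (q1, baaa, YU$) ⊢ (q1, aaa, WYU$) ⊢ (q2, aaa, YWYU$) ⊢ (q2, aa, WYU$) ⊢ (q0, aa, YU$) ⊢ (q1, aa, UU$) ⊢ (q2, a, YUU$) ⊢ (q2, ε, UU$)
All input consumed; M is in state q2.

q2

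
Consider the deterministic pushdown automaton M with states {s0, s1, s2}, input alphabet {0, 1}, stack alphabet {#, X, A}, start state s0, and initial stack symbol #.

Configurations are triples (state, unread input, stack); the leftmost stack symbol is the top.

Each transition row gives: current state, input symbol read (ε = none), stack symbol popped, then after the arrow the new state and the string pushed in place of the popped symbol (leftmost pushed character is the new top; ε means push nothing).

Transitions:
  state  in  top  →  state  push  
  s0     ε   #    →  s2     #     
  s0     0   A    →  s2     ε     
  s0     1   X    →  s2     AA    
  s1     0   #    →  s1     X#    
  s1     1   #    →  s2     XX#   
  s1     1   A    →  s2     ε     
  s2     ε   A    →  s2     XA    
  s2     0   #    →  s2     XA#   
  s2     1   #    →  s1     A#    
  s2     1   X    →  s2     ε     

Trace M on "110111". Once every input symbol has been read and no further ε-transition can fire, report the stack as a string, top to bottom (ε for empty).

XA#

(s0, 110111, #)
  ε-move, top #: go to s2, push # → (s2, 110111, #)
  read 1, top #: go to s1, push A# → (s1, 10111, A#)
  read 1, top A: go to s2, push ε → (s2, 0111, #)
  read 0, top #: go to s2, push XA# → (s2, 111, XA#)
  read 1, top X: go to s2, push ε → (s2, 11, A#)
  ε-move, top A: go to s2, push XA → (s2, 11, XA#)
  read 1, top X: go to s2, push ε → (s2, 1, A#)
  ε-move, top A: go to s2, push XA → (s2, 1, XA#)
  read 1, top X: go to s2, push ε → (s2, ε, A#)
  ε-move, top A: go to s2, push XA → (s2, ε, XA#)
All input consumed in state s2 with stack XA#.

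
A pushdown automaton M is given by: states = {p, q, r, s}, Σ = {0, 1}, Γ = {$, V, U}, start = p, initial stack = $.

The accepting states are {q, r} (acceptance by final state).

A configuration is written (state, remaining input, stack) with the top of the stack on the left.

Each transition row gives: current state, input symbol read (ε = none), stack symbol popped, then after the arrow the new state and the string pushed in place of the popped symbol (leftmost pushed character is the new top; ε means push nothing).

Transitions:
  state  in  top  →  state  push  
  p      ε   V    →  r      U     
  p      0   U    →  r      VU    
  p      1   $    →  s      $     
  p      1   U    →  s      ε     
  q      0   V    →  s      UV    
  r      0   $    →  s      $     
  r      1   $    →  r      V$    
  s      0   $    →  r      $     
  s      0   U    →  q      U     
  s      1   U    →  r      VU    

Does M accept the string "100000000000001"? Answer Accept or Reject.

Accept

One accepting computation: (p, 100000000000001, $) ⊢ (s, 00000000000001, $) ⊢ (r, 0000000000001, $) ⊢ (s, 000000000001, $) ⊢ (r, 00000000001, $) ⊢ (s, 0000000001, $) ⊢ (r, 000000001, $) ⊢ (s, 00000001, $) ⊢ (r, 0000001, $) ⊢ (s, 000001, $) ⊢ (r, 00001, $) ⊢ (s, 0001, $) ⊢ (r, 001, $) ⊢ (s, 01, $) ⊢ (r, 1, $) ⊢ (r, ε, V$)
All input consumed and state r ∈ F.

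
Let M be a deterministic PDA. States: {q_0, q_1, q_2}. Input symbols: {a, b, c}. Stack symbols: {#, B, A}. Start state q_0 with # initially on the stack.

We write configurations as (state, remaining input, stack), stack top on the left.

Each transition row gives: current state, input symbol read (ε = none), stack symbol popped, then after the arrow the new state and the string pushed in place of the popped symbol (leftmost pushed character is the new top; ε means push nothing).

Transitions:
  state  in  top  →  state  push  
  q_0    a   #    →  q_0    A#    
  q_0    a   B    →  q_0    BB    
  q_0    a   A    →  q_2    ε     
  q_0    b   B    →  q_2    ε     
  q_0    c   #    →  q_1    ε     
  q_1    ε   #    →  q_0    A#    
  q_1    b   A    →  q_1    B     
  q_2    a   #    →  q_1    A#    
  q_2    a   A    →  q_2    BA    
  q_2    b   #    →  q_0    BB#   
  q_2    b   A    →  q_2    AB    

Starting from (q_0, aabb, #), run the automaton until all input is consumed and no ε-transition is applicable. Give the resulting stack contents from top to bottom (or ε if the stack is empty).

B#

(q_0, aabb, #)
  read a, top #: go to q_0, push A# → (q_0, abb, A#)
  read a, top A: go to q_2, push ε → (q_2, bb, #)
  read b, top #: go to q_0, push BB# → (q_0, b, BB#)
  read b, top B: go to q_2, push ε → (q_2, ε, B#)
All input consumed in state q_2 with stack B#.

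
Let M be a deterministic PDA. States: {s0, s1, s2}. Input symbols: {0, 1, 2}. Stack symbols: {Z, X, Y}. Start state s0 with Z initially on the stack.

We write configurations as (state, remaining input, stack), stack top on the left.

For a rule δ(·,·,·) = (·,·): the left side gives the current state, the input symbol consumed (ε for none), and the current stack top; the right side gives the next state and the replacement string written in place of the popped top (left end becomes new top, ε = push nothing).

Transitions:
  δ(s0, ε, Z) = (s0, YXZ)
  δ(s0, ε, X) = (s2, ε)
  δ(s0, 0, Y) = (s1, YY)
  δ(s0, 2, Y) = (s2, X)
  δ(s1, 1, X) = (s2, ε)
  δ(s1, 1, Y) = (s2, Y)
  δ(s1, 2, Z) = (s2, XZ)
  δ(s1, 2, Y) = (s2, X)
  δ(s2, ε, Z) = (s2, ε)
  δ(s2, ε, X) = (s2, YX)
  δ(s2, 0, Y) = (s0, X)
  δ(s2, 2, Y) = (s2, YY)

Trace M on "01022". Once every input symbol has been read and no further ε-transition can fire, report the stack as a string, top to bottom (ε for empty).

(s0, 01022, Z)
  ε-move, top Z: go to s0, push YXZ → (s0, 01022, YXZ)
  read 0, top Y: go to s1, push YY → (s1, 1022, YYXZ)
  read 1, top Y: go to s2, push Y → (s2, 022, YYXZ)
  read 0, top Y: go to s0, push X → (s0, 22, XYXZ)
  ε-move, top X: go to s2, push ε → (s2, 22, YXZ)
  read 2, top Y: go to s2, push YY → (s2, 2, YYXZ)
  read 2, top Y: go to s2, push YY → (s2, ε, YYYXZ)
All input consumed in state s2 with stack YYYXZ.

YYYXZ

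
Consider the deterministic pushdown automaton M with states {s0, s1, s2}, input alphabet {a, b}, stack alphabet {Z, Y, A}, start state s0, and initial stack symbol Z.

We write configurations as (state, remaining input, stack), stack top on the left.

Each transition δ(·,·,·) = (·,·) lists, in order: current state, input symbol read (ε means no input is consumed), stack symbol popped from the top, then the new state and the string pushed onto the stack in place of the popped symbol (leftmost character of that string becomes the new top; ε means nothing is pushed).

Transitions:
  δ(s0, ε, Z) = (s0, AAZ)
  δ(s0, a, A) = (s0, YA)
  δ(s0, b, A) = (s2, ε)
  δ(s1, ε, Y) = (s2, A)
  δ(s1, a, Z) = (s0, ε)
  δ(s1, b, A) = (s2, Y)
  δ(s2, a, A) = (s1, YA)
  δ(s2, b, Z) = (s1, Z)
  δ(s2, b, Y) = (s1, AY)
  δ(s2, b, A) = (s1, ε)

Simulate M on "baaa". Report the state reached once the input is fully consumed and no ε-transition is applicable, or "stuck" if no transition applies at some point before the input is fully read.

s2

(s0, baaa, Z)
  ε-move, top Z: go to s0, push AAZ → (s0, baaa, AAZ)
  read b, top A: go to s2, push ε → (s2, aaa, AZ)
  read a, top A: go to s1, push YA → (s1, aa, YAZ)
  ε-move, top Y: go to s2, push A → (s2, aa, AAZ)
  read a, top A: go to s1, push YA → (s1, a, YAAZ)
  ε-move, top Y: go to s2, push A → (s2, a, AAAZ)
  read a, top A: go to s1, push YA → (s1, ε, YAAAZ)
  ε-move, top Y: go to s2, push A → (s2, ε, AAAAZ)
All input consumed; M is in state s2.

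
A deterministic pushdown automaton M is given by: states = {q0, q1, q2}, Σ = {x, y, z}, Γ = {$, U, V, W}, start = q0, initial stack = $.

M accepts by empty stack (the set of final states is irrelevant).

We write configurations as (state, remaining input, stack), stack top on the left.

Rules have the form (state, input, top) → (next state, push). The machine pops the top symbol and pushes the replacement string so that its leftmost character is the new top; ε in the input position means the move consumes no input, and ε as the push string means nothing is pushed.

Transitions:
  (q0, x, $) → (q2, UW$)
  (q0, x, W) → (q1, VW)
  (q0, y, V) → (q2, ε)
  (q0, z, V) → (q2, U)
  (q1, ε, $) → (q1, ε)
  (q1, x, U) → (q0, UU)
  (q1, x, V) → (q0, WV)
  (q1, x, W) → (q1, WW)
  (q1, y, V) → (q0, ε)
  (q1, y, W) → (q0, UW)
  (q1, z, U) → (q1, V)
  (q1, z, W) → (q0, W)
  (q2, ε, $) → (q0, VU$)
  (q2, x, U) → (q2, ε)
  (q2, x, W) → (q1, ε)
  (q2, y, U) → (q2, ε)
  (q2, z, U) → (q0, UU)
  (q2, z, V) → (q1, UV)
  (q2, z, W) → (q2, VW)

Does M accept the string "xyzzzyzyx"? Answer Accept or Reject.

(q0, xyzzzyzyx, $)
  read x, top $: go to q2, push UW$ → (q2, yzzzyzyx, UW$)
  read y, top U: go to q2, push ε → (q2, zzzyzyx, W$)
  read z, top W: go to q2, push VW → (q2, zzyzyx, VW$)
  read z, top V: go to q1, push UV → (q1, zyzyx, UVW$)
  read z, top U: go to q1, push V → (q1, yzyx, VVW$)
  read y, top V: go to q0, push ε → (q0, zyx, VW$)
  read z, top V: go to q2, push U → (q2, yx, UW$)
  read y, top U: go to q2, push ε → (q2, x, W$)
  read x, top W: go to q1, push ε → (q1, ε, $)
  ε-move, top $: go to q1, push ε → (q1, ε, ε)
All input consumed and the stack is empty.

Accept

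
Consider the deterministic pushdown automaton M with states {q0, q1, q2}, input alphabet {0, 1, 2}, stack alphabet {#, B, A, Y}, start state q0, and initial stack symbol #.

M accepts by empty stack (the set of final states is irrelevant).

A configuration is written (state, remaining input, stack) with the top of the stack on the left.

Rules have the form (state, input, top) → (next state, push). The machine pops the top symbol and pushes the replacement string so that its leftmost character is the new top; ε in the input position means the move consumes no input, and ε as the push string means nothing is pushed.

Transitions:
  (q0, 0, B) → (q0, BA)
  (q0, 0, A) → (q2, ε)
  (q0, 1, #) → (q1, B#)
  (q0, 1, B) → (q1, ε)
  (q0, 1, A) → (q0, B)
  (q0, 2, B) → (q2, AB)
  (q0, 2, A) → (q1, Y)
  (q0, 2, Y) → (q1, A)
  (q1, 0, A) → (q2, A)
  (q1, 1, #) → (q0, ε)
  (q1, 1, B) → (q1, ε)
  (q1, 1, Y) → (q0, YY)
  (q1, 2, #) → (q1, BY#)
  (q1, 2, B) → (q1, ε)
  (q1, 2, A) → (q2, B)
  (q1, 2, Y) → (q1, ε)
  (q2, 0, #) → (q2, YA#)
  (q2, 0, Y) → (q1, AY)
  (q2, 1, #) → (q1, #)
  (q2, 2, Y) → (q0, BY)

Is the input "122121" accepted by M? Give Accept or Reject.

(q0, 122121, #)
  read 1, top #: go to q1, push B# → (q1, 22121, B#)
  read 2, top B: go to q1, push ε → (q1, 2121, #)
  read 2, top #: go to q1, push BY# → (q1, 121, BY#)
  read 1, top B: go to q1, push ε → (q1, 21, Y#)
  read 2, top Y: go to q1, push ε → (q1, 1, #)
  read 1, top #: go to q0, push ε → (q0, ε, ε)
All input consumed and the stack is empty.

Accept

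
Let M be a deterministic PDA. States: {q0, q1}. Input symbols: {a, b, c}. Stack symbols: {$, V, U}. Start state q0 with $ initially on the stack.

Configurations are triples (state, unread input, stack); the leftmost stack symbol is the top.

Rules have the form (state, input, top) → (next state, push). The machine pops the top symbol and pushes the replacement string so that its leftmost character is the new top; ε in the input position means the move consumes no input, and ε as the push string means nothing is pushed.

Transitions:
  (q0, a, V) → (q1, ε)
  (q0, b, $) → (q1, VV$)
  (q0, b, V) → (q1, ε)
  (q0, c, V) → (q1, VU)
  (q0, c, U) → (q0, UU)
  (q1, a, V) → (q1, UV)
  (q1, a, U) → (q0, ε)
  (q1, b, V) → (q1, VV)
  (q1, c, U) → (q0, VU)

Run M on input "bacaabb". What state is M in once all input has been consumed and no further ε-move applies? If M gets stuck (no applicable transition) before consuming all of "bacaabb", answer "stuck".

(q0, bacaabb, $)
  read b, top $: go to q1, push VV$ → (q1, acaabb, VV$)
  read a, top V: go to q1, push UV → (q1, caabb, UVV$)
  read c, top U: go to q0, push VU → (q0, aabb, VUVV$)
  read a, top V: go to q1, push ε → (q1, abb, UVV$)
  read a, top U: go to q0, push ε → (q0, bb, VV$)
  read b, top V: go to q1, push ε → (q1, b, V$)
  read b, top V: go to q1, push VV → (q1, ε, VV$)
All input consumed; M is in state q1.

q1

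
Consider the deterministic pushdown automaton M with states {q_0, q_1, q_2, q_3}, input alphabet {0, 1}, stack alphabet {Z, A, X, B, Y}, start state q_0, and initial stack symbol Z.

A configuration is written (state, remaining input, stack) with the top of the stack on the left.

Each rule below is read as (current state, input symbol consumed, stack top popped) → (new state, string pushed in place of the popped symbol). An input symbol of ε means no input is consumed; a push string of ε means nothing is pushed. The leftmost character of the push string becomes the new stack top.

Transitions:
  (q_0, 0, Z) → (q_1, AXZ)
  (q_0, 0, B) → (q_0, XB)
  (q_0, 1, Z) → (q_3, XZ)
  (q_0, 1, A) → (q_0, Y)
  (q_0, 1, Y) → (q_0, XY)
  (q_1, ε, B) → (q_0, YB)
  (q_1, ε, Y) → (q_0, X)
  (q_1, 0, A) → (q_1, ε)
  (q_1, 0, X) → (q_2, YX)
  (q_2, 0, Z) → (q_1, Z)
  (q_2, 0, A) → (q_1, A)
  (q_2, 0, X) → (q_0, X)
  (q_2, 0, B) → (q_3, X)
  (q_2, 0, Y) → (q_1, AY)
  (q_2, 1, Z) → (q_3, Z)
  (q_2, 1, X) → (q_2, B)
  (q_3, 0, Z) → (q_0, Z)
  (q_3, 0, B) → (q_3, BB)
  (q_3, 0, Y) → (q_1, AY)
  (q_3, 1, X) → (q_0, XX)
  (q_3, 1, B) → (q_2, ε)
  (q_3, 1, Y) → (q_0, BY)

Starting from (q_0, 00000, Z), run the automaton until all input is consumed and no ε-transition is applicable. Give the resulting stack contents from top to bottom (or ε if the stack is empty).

XXZ

(q_0, 00000, Z)
  read 0, top Z: go to q_1, push AXZ → (q_1, 0000, AXZ)
  read 0, top A: go to q_1, push ε → (q_1, 000, XZ)
  read 0, top X: go to q_2, push YX → (q_2, 00, YXZ)
  read 0, top Y: go to q_1, push AY → (q_1, 0, AYXZ)
  read 0, top A: go to q_1, push ε → (q_1, ε, YXZ)
  ε-move, top Y: go to q_0, push X → (q_0, ε, XXZ)
All input consumed in state q_0 with stack XXZ.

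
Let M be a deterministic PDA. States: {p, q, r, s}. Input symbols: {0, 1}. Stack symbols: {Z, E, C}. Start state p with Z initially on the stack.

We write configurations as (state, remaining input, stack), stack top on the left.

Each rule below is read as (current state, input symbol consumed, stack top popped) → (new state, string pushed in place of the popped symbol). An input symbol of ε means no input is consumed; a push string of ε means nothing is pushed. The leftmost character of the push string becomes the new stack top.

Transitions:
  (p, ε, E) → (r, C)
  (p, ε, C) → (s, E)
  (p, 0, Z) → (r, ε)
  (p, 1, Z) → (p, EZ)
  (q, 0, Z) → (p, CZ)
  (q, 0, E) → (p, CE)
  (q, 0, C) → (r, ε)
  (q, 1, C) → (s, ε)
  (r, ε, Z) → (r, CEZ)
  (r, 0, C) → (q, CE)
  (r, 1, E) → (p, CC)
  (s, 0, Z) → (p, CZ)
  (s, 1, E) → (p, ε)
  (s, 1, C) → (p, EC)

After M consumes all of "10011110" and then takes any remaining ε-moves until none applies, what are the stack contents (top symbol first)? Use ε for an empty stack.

CEZ

(p, 10011110, Z) ⊢ (p, 0011110, EZ) ⊢ (r, 0011110, CZ) ⊢ (q, 011110, CEZ) ⊢ (r, 11110, EZ) ⊢ (p, 1110, CCZ) ⊢ (s, 1110, ECZ) ⊢ (p, 110, CZ) ⊢ (s, 110, EZ) ⊢ (p, 10, Z) ⊢ (p, 0, EZ) ⊢ (r, 0, CZ) ⊢ (q, ε, CEZ)
All input consumed in state q with stack CEZ.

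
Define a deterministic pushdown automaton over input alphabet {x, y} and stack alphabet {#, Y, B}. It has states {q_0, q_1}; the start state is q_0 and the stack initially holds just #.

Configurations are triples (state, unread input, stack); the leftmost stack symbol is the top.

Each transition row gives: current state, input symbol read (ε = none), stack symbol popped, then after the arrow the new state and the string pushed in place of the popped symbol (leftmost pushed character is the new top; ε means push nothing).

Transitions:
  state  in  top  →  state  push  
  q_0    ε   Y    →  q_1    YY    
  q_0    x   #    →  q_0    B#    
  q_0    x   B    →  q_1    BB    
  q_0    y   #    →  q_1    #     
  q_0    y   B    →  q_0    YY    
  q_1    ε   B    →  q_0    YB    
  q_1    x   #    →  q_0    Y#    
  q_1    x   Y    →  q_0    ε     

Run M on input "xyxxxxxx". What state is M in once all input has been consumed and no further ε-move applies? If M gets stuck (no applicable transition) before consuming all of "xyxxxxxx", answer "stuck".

q_1

(q_0, xyxxxxxx, #) ⊢ (q_0, yxxxxxx, B#) ⊢ (q_0, xxxxxx, YY#) ⊢ (q_1, xxxxxx, YYY#) ⊢ (q_0, xxxxx, YY#) ⊢ (q_1, xxxxx, YYY#) ⊢ (q_0, xxxx, YY#) ⊢ (q_1, xxxx, YYY#) ⊢ (q_0, xxx, YY#) ⊢ (q_1, xxx, YYY#) ⊢ (q_0, xx, YY#) ⊢ (q_1, xx, YYY#) ⊢ (q_0, x, YY#) ⊢ (q_1, x, YYY#) ⊢ (q_0, ε, YY#) ⊢ (q_1, ε, YYY#)
All input consumed; M is in state q_1.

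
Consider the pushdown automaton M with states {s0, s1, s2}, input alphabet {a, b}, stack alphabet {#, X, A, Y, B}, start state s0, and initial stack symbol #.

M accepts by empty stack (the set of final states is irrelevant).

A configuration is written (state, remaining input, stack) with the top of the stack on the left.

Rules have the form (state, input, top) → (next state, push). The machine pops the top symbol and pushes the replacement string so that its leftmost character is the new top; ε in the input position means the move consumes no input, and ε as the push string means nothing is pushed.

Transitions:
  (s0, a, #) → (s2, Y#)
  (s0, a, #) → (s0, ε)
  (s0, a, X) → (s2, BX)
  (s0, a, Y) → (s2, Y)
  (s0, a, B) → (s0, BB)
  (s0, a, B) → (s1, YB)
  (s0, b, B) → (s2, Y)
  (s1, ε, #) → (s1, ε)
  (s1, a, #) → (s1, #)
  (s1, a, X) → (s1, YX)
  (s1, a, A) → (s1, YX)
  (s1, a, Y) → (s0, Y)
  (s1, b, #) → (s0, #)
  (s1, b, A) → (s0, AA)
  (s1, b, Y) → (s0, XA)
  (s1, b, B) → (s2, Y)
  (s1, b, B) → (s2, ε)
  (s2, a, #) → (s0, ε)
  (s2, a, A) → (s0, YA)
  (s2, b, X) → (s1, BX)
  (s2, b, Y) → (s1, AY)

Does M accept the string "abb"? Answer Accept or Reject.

Reject

No computation consumes all input and empties the stack.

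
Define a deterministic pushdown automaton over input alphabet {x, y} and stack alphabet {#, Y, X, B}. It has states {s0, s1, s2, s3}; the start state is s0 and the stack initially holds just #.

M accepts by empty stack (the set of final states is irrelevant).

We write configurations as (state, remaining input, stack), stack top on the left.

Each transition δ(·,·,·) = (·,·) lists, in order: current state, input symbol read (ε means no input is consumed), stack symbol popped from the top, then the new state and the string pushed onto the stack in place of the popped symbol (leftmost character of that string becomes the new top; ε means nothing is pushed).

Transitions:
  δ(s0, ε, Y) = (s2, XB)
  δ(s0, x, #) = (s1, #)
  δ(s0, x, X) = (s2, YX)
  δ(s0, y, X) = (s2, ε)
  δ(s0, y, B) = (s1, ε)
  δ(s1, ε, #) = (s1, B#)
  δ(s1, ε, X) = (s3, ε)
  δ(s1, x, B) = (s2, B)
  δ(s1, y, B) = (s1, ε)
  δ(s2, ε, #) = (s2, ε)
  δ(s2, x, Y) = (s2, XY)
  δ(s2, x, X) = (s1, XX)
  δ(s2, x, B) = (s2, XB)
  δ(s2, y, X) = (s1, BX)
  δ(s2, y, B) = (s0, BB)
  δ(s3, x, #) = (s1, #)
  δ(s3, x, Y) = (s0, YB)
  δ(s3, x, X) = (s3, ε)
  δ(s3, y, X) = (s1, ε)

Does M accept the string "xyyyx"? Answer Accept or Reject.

Reject

(s0, xyyyx, #) ⊢ (s1, yyyx, #) ⊢ (s1, yyyx, B#) ⊢ (s1, yyx, #) ⊢ (s1, yyx, B#) ⊢ (s1, yx, #) ⊢ (s1, yx, B#) ⊢ (s1, x, #) ⊢ (s1, x, B#) ⊢ (s2, ε, B#)
All input consumed; stack is B#, not empty, and no further ε-move applies.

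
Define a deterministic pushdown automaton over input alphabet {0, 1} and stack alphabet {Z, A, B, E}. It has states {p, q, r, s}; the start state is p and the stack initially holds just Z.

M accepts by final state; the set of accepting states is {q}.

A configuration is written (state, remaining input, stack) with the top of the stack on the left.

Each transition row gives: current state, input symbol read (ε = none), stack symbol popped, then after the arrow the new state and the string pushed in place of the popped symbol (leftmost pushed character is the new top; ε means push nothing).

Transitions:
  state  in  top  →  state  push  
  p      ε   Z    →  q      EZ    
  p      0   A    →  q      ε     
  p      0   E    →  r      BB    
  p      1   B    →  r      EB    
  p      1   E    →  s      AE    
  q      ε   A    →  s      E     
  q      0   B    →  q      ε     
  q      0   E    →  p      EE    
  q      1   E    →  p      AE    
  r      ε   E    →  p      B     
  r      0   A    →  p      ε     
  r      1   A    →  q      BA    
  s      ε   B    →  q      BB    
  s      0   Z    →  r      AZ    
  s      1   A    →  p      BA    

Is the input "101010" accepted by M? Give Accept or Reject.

Accept

(p, 101010, Z)
  ε-move, top Z: go to q, push EZ → (q, 101010, EZ)
  read 1, top E: go to p, push AE → (p, 01010, AEZ)
  read 0, top A: go to q, push ε → (q, 1010, EZ)
  read 1, top E: go to p, push AE → (p, 010, AEZ)
  read 0, top A: go to q, push ε → (q, 10, EZ)
  read 1, top E: go to p, push AE → (p, 0, AEZ)
  read 0, top A: go to q, push ε → (q, ε, EZ)
All input consumed; state q ∈ F.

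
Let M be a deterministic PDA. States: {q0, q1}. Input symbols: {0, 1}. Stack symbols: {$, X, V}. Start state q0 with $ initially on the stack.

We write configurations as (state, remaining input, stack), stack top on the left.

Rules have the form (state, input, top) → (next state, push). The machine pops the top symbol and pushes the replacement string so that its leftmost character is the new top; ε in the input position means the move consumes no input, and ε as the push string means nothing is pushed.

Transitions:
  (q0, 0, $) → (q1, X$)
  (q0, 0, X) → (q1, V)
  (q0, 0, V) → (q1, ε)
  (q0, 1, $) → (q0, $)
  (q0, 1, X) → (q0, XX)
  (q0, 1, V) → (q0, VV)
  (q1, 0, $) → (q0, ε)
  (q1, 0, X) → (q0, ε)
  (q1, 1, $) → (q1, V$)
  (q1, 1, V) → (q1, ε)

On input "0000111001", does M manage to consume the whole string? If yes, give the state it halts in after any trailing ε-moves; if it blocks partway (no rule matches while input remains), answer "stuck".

(q0, 0000111001, $)
  read 0, top $: go to q1, push X$ → (q1, 000111001, X$)
  read 0, top X: go to q0, push ε → (q0, 00111001, $)
  read 0, top $: go to q1, push X$ → (q1, 0111001, X$)
  read 0, top X: go to q0, push ε → (q0, 111001, $)
  read 1, top $: go to q0, push $ → (q0, 11001, $)
  read 1, top $: go to q0, push $ → (q0, 1001, $)
  read 1, top $: go to q0, push $ → (q0, 001, $)
  read 0, top $: go to q1, push X$ → (q1, 01, X$)
  read 0, top X: go to q0, push ε → (q0, 1, $)
  read 1, top $: go to q0, push $ → (q0, ε, $)
All input consumed; M is in state q0.

q0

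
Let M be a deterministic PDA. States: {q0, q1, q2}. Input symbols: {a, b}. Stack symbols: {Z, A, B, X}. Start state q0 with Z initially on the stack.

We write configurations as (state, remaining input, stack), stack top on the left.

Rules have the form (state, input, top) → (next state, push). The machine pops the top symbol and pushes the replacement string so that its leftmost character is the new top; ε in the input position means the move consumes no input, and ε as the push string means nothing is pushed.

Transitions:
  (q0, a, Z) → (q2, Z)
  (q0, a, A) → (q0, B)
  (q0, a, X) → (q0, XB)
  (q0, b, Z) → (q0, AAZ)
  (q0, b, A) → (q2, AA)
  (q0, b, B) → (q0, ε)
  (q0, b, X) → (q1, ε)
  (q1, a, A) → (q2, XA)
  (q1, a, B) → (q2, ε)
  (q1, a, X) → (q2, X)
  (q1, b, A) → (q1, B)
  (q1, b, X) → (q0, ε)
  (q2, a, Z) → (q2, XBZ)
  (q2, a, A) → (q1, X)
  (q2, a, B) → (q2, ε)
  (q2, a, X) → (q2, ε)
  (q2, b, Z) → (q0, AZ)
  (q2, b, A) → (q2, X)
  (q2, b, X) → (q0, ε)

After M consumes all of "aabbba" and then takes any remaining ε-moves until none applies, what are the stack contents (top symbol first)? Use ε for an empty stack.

BAZ

(q0, aabbba, Z)
  read a, top Z: go to q2, push Z → (q2, abbba, Z)
  read a, top Z: go to q2, push XBZ → (q2, bbba, XBZ)
  read b, top X: go to q0, push ε → (q0, bba, BZ)
  read b, top B: go to q0, push ε → (q0, ba, Z)
  read b, top Z: go to q0, push AAZ → (q0, a, AAZ)
  read a, top A: go to q0, push B → (q0, ε, BAZ)
All input consumed in state q0 with stack BAZ.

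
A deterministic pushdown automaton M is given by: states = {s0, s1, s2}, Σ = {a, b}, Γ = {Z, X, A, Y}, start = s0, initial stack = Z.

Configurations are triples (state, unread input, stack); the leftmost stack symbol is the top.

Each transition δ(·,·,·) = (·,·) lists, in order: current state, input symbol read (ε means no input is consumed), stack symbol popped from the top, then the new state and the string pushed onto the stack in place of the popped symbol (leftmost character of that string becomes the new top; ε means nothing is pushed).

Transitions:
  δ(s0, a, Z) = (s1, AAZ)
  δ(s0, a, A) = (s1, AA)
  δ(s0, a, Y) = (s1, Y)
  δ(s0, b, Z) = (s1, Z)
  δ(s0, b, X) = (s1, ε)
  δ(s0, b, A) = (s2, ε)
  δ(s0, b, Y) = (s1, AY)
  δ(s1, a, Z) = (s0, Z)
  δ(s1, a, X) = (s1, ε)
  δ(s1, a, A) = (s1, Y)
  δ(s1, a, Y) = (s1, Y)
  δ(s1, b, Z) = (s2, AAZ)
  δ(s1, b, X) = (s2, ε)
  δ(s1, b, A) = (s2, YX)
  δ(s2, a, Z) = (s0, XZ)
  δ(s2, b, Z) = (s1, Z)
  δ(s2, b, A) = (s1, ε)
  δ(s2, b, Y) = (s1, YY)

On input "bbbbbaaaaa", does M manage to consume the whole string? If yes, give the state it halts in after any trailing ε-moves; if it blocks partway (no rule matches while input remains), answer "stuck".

s1

(s0, bbbbbaaaaa, Z) ⊢ (s1, bbbbaaaaa, Z) ⊢ (s2, bbbaaaaa, AAZ) ⊢ (s1, bbaaaaa, AZ) ⊢ (s2, baaaaa, YXZ) ⊢ (s1, aaaaa, YYXZ) ⊢ (s1, aaaa, YYXZ) ⊢ (s1, aaa, YYXZ) ⊢ (s1, aa, YYXZ) ⊢ (s1, a, YYXZ) ⊢ (s1, ε, YYXZ)
All input consumed; M is in state s1.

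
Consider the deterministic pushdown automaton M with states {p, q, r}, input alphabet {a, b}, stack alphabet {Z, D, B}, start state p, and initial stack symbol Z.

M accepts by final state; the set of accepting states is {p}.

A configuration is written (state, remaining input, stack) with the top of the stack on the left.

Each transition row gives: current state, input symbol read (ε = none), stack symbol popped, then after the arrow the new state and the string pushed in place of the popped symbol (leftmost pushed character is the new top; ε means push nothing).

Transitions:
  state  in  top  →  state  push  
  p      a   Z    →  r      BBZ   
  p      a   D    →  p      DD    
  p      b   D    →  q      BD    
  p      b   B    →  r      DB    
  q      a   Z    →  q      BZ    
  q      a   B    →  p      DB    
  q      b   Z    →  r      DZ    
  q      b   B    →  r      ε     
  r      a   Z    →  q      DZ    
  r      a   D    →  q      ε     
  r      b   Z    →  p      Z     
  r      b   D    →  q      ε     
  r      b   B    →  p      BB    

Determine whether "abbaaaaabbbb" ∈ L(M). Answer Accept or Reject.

Reject

(p, abbaaaaabbbb, Z)
  read a, top Z: go to r, push BBZ → (r, bbaaaaabbbb, BBZ)
  read b, top B: go to p, push BB → (p, baaaaabbbb, BBBZ)
  read b, top B: go to r, push DB → (r, aaaaabbbb, DBBBZ)
  read a, top D: go to q, push ε → (q, aaaabbbb, BBBZ)
  read a, top B: go to p, push DB → (p, aaabbbb, DBBBZ)
  read a, top D: go to p, push DD → (p, aabbbb, DDBBBZ)
  read a, top D: go to p, push DD → (p, abbbb, DDDBBBZ)
  read a, top D: go to p, push DD → (p, bbbb, DDDDBBBZ)
  read b, top D: go to q, push BD → (q, bbb, BDDDDBBBZ)
  read b, top B: go to r, push ε → (r, bb, DDDDBBBZ)
  read b, top D: go to q, push ε → (q, b, DDDBBBZ)
No transition applies at (q, b, DDDBBBZ); input not fully consumed.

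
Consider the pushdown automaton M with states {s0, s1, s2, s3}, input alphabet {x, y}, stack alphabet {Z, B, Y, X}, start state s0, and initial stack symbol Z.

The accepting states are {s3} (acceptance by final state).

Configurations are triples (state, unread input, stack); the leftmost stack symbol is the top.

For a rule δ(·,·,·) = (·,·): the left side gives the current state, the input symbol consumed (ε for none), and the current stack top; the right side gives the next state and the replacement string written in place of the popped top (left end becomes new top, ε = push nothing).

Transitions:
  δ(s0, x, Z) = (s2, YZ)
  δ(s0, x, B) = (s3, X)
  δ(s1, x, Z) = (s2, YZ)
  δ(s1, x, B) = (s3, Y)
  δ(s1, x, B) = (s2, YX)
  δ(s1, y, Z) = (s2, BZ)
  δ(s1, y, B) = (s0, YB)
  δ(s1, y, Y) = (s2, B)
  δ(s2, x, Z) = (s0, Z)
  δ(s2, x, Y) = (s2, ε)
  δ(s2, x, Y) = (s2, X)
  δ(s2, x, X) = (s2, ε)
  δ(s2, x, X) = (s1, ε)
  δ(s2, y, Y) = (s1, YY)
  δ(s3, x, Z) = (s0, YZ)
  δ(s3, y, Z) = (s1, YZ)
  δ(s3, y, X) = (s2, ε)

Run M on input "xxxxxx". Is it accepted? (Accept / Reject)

No computation consumes all input and reaches a final state.

Reject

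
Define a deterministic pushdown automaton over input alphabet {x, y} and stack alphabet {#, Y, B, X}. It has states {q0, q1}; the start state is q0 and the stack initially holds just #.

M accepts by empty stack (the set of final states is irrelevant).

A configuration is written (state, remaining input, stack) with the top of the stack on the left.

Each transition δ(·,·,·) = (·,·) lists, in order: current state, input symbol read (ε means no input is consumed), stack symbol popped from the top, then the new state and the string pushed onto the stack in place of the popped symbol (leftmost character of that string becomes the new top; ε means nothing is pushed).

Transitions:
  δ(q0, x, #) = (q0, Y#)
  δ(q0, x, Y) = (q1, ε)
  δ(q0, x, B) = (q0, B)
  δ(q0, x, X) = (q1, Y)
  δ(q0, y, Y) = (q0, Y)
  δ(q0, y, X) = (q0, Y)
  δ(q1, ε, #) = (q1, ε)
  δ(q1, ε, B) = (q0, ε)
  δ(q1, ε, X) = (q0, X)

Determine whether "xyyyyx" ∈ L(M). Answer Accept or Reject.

(q0, xyyyyx, #) ⊢ (q0, yyyyx, Y#) ⊢ (q0, yyyx, Y#) ⊢ (q0, yyx, Y#) ⊢ (q0, yx, Y#) ⊢ (q0, x, Y#) ⊢ (q1, ε, #) ⊢ (q1, ε, ε)
All input consumed and the stack is empty.

Accept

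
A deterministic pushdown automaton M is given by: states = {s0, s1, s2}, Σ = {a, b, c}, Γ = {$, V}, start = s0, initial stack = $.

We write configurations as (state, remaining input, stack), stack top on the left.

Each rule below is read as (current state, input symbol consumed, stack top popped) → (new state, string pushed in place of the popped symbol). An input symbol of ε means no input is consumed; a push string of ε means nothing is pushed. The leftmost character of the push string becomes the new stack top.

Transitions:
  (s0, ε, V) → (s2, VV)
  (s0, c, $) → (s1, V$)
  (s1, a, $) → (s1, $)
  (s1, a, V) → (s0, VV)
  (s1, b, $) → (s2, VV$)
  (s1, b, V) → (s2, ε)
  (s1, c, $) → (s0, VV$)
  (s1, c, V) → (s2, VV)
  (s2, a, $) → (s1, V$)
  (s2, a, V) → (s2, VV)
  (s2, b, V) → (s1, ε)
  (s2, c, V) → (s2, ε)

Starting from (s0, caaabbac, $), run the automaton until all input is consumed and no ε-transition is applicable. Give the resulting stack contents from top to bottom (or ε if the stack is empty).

VVV$

(s0, caaabbac, $)
  read c, top $: go to s1, push V$ → (s1, aaabbac, V$)
  read a, top V: go to s0, push VV → (s0, aabbac, VV$)
  ε-move, top V: go to s2, push VV → (s2, aabbac, VVV$)
  read a, top V: go to s2, push VV → (s2, abbac, VVVV$)
  read a, top V: go to s2, push VV → (s2, bbac, VVVVV$)
  read b, top V: go to s1, push ε → (s1, bac, VVVV$)
  read b, top V: go to s2, push ε → (s2, ac, VVV$)
  read a, top V: go to s2, push VV → (s2, c, VVVV$)
  read c, top V: go to s2, push ε → (s2, ε, VVV$)
All input consumed in state s2 with stack VVV$.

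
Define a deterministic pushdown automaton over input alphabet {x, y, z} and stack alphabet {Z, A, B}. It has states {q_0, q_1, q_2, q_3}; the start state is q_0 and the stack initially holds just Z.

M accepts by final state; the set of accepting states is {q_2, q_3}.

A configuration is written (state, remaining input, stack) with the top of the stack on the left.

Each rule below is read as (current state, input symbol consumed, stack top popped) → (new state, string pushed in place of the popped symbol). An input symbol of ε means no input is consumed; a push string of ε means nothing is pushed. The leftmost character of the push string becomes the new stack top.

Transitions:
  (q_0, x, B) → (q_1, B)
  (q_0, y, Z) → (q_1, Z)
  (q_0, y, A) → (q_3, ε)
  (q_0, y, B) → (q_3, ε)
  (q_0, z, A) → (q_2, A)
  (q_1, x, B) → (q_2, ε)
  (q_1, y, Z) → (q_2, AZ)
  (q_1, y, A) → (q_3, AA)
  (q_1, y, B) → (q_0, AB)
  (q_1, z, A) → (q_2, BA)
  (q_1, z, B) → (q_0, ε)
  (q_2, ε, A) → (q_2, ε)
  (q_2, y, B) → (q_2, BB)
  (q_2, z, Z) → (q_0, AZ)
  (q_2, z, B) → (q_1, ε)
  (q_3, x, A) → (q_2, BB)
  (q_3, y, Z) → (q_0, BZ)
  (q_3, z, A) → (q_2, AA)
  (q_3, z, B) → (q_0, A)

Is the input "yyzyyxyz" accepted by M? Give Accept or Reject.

Accept

(q_0, yyzyyxyz, Z) ⊢ (q_1, yzyyxyz, Z) ⊢ (q_2, zyyxyz, AZ) ⊢ (q_2, zyyxyz, Z) ⊢ (q_0, yyxyz, AZ) ⊢ (q_3, yxyz, Z) ⊢ (q_0, xyz, BZ) ⊢ (q_1, yz, BZ) ⊢ (q_0, z, ABZ) ⊢ (q_2, ε, ABZ)
All input consumed; state q_2 ∈ F.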